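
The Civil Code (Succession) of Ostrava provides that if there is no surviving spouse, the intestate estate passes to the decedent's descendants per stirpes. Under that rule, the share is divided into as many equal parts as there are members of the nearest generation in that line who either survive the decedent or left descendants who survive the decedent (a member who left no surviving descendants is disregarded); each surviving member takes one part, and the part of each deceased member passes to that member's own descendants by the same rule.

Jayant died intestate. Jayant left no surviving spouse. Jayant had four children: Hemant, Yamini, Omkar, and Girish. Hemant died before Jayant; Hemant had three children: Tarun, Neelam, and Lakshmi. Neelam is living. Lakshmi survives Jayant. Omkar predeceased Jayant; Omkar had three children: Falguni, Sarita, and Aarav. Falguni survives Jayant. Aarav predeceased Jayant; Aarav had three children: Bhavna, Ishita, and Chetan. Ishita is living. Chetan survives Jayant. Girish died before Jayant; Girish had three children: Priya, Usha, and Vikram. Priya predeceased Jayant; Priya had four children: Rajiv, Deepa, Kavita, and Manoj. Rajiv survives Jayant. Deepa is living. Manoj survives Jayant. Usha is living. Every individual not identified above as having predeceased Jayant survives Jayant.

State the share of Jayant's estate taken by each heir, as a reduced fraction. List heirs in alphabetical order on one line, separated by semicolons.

There is no surviving spouse, so the entire estate passes to Jayant's descendants per stirpes.
The estate is divided into 4 equal shares of 1/4 among Hemant, Yamini, Omkar, Girish.
Hemant predeceased; the 1/4 allotted to Hemant's branch passes to Hemant's issue by representation.
The 1/4 is divided into 3 equal shares of 1/12 among Tarun, Neelam, Lakshmi.
Tarun is living and takes 1/12.
Neelam is living and takes 1/12.
Lakshmi is living and takes 1/12.
Yamini is living and takes 1/4.
Omkar predeceased; the 1/4 allotted to Omkar's branch passes to Omkar's issue by representation.
The 1/4 is divided into 3 equal shares of 1/12 among Falguni, Sarita, Aarav.
Falguni is living and takes 1/12.
Sarita is living and takes 1/12.
Aarav predeceased; the 1/12 allotted to Aarav's branch passes to Aarav's issue by representation.
The 1/12 is divided into 3 equal shares of 1/36 among Bhavna, Ishita, Chetan.
Bhavna is living and takes 1/36.
Ishita is living and takes 1/36.
Chetan is living and takes 1/36.
Girish predeceased; the 1/4 allotted to Girish's branch passes to Girish's issue by representation.
The 1/4 is divided into 3 equal shares of 1/12 among Priya, Usha, Vikram.
Priya predeceased; the 1/12 allotted to Priya's branch passes to Priya's issue by representation.
The 1/12 is divided into 4 equal shares of 1/48 among Rajiv, Deepa, Kavita, Manoj.
Rajiv is living and takes 1/48.
Deepa is living and takes 1/48.
Kavita is living and takes 1/48.
Manoj is living and takes 1/48.
Usha is living and takes 1/12.
Vikram is living and takes 1/12.

Bhavna 1/36; Chetan 1/36; Deepa 1/48; Falguni 1/12; Ishita 1/36; Kavita 1/48; Lakshmi 1/12; Manoj 1/48; Neelam 1/12; Rajiv 1/48; Sarita 1/12; Tarun 1/12; Usha 1/12; Vikram 1/12; Yamini 1/4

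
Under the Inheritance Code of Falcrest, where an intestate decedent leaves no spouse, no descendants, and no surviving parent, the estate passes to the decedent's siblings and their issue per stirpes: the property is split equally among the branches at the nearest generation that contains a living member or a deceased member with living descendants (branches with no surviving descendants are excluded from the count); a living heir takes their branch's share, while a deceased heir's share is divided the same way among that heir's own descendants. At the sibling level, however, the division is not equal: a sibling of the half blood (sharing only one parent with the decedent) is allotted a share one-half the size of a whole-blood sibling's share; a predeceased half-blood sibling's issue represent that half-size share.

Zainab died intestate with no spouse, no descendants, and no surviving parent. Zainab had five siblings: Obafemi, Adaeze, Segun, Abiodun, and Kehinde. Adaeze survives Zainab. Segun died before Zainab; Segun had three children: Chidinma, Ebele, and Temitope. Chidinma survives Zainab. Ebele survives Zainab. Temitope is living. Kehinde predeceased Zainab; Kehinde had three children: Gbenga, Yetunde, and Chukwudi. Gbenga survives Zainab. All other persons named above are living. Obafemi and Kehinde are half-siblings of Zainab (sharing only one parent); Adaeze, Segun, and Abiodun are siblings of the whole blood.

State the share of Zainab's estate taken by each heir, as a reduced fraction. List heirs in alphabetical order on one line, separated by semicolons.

Abiodun 1/4; Adaeze 1/4; Chidinma 1/12; Chukwudi 1/24; Ebele 1/12; Gbenga 1/24; Obafemi 1/8; Temitope 1/12; Yetunde 1/24

No spouse, descendants, or parent survives, so the estate passes to Zainab's siblings per stirpes.
Half-blood siblings count for one-half the weight of whole-blood siblings at the initial division.
Dividing 1 in proportion to weights (total weight 4): Obafemi (weight 1/2) → 1/8; Adaeze (weight 1) → 1/4; Segun (weight 1) → 1/4; Abiodun (weight 1) → 1/4; Kehinde (weight 1/2) → 1/8.
Obafemi is living and takes 1/8.
Adaeze is living and takes 1/4.
Segun predeceased; the 1/4 allotted to Segun's branch passes to Segun's issue by representation.
The 1/4 is divided into 3 equal shares of 1/12 among Chidinma, Ebele, Temitope.
Chidinma is living and takes 1/12.
Ebele is living and takes 1/12.
Temitope is living and takes 1/12.
Abiodun is living and takes 1/4.
Kehinde predeceased; the 1/8 allotted to Kehinde's branch passes to Kehinde's issue by representation.
The 1/8 is divided into 3 equal shares of 1/24 among Gbenga, Yetunde, Chukwudi.
Gbenga is living and takes 1/24.
Yetunde is living and takes 1/24.
Chukwudi is living and takes 1/24.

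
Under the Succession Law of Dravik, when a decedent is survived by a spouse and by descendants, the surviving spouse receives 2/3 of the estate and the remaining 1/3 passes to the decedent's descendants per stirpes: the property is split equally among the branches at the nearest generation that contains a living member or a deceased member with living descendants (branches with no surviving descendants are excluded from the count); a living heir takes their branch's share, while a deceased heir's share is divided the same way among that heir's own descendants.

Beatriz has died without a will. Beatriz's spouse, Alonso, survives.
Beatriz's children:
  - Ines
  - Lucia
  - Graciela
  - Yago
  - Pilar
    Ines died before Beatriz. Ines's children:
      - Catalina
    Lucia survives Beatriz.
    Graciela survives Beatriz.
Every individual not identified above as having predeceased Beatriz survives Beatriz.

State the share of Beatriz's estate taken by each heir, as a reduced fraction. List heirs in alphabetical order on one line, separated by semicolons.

Alonso, as surviving spouse, takes 2/3.
The remaining 1/3 passes to Beatriz's descendants per stirpes.
The 1/3 is divided into 5 equal shares of 1/15 among Ines, Lucia, Graciela, Yago, Pilar.
Ines predeceased; the 1/15 allotted to Ines's branch passes to Ines's issue by representation.
Catalina is the sole taker at this level and receives the full 1/15.
Lucia is living and takes 1/15.
Graciela is living and takes 1/15.
Yago is living and takes 1/15.
Pilar is living and takes 1/15.

Alonso 2/3; Catalina 1/15; Graciela 1/15; Lucia 1/15; Pilar 1/15; Yago 1/15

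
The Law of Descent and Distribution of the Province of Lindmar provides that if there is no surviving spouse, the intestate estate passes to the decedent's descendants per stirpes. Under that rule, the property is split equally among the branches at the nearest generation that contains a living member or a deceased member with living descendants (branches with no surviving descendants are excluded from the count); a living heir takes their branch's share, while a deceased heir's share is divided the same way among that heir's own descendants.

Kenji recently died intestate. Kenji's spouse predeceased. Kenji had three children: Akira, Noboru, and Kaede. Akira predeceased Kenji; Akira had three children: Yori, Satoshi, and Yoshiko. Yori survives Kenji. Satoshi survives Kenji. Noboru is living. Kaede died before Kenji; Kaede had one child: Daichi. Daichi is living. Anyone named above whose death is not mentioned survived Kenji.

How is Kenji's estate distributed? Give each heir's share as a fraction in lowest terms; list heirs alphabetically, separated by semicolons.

There is no surviving spouse, so the entire estate passes to Kenji's descendants per stirpes.
The estate is divided into 3 equal shares of 1/3 among Akira, Noboru, Kaede.
Akira predeceased; the 1/3 allotted to Akira's branch passes to Akira's issue by representation.
The 1/3 is divided into 3 equal shares of 1/9 among Yori, Satoshi, Yoshiko.
Yori is living and takes 1/9.
Satoshi is living and takes 1/9.
Yoshiko is living and takes 1/9.
Noboru is living and takes 1/3.
Kaede predeceased; the 1/3 allotted to Kaede's branch passes to Kaede's issue by representation.
Daichi is the sole taker at this level and receives the full 1/3.

Daichi 1/3; Noboru 1/3; Satoshi 1/9; Yori 1/9; Yoshiko 1/9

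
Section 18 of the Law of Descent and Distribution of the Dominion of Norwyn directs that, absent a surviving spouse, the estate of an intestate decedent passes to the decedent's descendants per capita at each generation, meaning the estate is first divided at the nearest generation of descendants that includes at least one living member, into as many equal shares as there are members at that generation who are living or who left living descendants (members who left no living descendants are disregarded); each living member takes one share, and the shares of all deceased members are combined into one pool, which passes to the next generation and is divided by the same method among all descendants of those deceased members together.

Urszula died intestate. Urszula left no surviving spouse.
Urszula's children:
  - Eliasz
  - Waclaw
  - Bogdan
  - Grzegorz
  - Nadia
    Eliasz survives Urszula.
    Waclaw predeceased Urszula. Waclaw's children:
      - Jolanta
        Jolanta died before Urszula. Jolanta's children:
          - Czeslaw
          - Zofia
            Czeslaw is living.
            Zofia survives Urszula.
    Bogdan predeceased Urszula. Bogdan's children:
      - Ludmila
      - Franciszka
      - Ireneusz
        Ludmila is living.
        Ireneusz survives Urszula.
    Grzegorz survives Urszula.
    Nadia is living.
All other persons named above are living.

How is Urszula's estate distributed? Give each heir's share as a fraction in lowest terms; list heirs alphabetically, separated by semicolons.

There is no surviving spouse, so the entire estate passes to Urszula's descendants per capita at each generation.
At generation 1 (Eliasz, Waclaw, Bogdan, Grzegorz, Nadia) there are 5 shares of (1)/5 = 1/5 each.
Living: Eliasz, Grzegorz, and Nadia — each takes 1/5.
Deceased: Waclaw and Bogdan. Their combined 2/5 is pooled and carried to generation 2.
At generation 2 (Jolanta, Ludmila, Franciszka, Ireneusz) there are 4 shares of (2/5)/4 = 1/10 each.
Living: Ludmila, Franciszka, and Ireneusz — each takes 1/10.
Deceased: Jolanta. That 1/10 share is carried to generation 3.
At generation 3 (Czeslaw, Zofia) there are 2 shares of (1/10)/2 = 1/20 each.
Living: Czeslaw and Zofia — each takes 1/20.

Czeslaw 1/20; Eliasz 1/5; Franciszka 1/10; Grzegorz 1/5; Ireneusz 1/10; Ludmila 1/10; Nadia 1/5; Zofia 1/20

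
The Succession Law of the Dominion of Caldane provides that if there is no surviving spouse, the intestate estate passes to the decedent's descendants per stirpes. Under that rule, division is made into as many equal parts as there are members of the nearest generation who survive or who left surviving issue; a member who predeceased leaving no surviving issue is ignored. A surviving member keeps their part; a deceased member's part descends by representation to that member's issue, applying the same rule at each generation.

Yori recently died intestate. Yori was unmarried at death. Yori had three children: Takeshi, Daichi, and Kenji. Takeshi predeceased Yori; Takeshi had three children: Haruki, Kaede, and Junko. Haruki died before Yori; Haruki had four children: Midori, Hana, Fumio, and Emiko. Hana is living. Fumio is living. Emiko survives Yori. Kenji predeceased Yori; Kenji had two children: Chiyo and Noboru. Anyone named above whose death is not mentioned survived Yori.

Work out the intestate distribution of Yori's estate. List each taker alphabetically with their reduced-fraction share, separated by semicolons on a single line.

Chiyo 1/6; Daichi 1/3; Emiko 1/36; Fumio 1/36; Hana 1/36; Junko 1/9; Kaede 1/9; Midori 1/36; Noboru 1/6

There is no surviving spouse, so the entire estate passes to Yori's descendants per stirpes.
The estate is divided into 3 equal shares of 1/3 among Takeshi, Daichi, Kenji.
Takeshi predeceased; the 1/3 allotted to Takeshi's branch passes to Takeshi's issue by representation.
The 1/3 is divided into 3 equal shares of 1/9 among Haruki, Kaede, Junko.
Haruki predeceased; the 1/9 allotted to Haruki's branch passes to Haruki's issue by representation.
The 1/9 is divided into 4 equal shares of 1/36 among Midori, Hana, Fumio, Emiko.
Midori is living and takes 1/36.
Hana is living and takes 1/36.
Fumio is living and takes 1/36.
Emiko is living and takes 1/36.
Kaede is living and takes 1/9.
Junko is living and takes 1/9.
Daichi is living and takes 1/3.
Kenji predeceased; the 1/3 allotted to Kenji's branch passes to Kenji's issue by representation.
The 1/3 is divided into 2 equal shares of 1/6 among Chiyo, Noboru.
Chiyo is living and takes 1/6.
Noboru is living and takes 1/6.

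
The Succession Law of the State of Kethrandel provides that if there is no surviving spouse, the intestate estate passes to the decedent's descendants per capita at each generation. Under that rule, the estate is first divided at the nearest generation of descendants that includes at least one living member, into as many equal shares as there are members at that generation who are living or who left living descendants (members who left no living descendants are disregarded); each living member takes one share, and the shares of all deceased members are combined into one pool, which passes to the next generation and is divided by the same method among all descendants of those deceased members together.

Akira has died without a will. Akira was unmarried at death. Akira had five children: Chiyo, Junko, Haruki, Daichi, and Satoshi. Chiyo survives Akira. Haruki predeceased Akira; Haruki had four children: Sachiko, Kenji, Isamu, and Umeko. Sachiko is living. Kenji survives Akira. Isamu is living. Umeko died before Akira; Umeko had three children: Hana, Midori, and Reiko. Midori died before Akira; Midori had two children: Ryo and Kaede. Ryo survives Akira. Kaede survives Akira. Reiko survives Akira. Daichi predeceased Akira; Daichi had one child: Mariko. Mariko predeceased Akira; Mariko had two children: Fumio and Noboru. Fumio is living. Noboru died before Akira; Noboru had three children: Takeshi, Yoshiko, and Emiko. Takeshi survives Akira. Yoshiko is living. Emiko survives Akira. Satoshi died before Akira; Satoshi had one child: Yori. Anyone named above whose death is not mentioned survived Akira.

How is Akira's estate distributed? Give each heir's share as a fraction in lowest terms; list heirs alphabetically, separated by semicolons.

There is no surviving spouse, so the entire estate passes to Akira's descendants per capita at each generation.
At generation 1 (Chiyo, Junko, Haruki, Daichi, Satoshi) there are 5 shares of (1)/5 = 1/5 each.
Living: Chiyo and Junko — each takes 1/5.
Deceased: Haruki, Daichi, and Satoshi. Their combined 3/5 is pooled and carried to generation 2.
At generation 2 (Sachiko, Kenji, Isamu, Umeko, Mariko, Yori) there are 6 shares of (3/5)/6 = 1/10 each.
Living: Sachiko, Kenji, Isamu, and Yori — each takes 1/10.
Deceased: Umeko and Mariko. Their combined 1/5 is pooled and carried to generation 3.
At generation 3 (Hana, Midori, Reiko, Fumio, Noboru) there are 5 shares of (1/5)/5 = 1/25 each.
Living: Hana, Reiko, and Fumio — each takes 1/25.
Deceased: Midori and Noboru. Their combined 2/25 is pooled and carried to generation 4.
At generation 4 (Ryo, Kaede, Takeshi, Yoshiko, Emiko) there are 5 shares of (2/25)/5 = 2/125 each.
Living: Ryo, Kaede, Takeshi, Yoshiko, and Emiko — each takes 2/125.

Chiyo 1/5; Emiko 2/125; Fumio 1/25; Hana 1/25; Isamu 1/10; Junko 1/5; Kaede 2/125; Kenji 1/10; Reiko 1/25; Ryo 2/125; Sachiko 1/10; Takeshi 2/125; Yori 1/10; Yoshiko 2/125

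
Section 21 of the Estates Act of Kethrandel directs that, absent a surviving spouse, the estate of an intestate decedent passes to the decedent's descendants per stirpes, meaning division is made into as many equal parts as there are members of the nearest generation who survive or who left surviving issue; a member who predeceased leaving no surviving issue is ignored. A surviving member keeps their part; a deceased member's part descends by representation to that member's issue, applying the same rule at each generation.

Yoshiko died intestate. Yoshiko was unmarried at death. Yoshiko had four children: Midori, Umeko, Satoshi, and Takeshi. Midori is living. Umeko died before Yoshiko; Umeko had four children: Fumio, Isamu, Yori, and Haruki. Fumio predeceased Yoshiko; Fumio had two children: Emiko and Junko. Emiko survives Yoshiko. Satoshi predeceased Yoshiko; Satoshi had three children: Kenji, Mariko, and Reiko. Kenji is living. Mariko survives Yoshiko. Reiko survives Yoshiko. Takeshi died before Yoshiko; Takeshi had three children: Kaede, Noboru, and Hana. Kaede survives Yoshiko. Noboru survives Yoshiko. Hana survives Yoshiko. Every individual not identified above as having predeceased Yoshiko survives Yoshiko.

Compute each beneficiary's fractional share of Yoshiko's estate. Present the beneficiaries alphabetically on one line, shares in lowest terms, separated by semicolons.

There is no surviving spouse, so the entire estate passes to Yoshiko's descendants per stirpes.
The estate is divided into 4 equal shares of 1/4 among Midori, Umeko, Satoshi, Takeshi.
Midori is living and takes 1/4.
Umeko predeceased; the 1/4 allotted to Umeko's branch passes to Umeko's issue by representation.
The 1/4 is divided into 4 equal shares of 1/16 among Fumio, Isamu, Yori, Haruki.
Fumio predeceased; the 1/16 allotted to Fumio's branch passes to Fumio's issue by representation.
The 1/16 is divided into 2 equal shares of 1/32 among Emiko, Junko.
Emiko is living and takes 1/32.
Junko is living and takes 1/32.
Isamu is living and takes 1/16.
Yori is living and takes 1/16.
Haruki is living and takes 1/16.
Satoshi predeceased; the 1/4 allotted to Satoshi's branch passes to Satoshi's issue by representation.
The 1/4 is divided into 3 equal shares of 1/12 among Kenji, Mariko, Reiko.
Kenji is living and takes 1/12.
Mariko is living and takes 1/12.
Reiko is living and takes 1/12.
Takeshi predeceased; the 1/4 allotted to Takeshi's branch passes to Takeshi's issue by representation.
The 1/4 is divided into 3 equal shares of 1/12 among Kaede, Noboru, Hana.
Kaede is living and takes 1/12.
Noboru is living and takes 1/12.
Hana is living and takes 1/12.

Emiko 1/32; Hana 1/12; Haruki 1/16; Isamu 1/16; Junko 1/32; Kaede 1/12; Kenji 1/12; Mariko 1/12; Midori 1/4; Noboru 1/12; Reiko 1/12; Yori 1/16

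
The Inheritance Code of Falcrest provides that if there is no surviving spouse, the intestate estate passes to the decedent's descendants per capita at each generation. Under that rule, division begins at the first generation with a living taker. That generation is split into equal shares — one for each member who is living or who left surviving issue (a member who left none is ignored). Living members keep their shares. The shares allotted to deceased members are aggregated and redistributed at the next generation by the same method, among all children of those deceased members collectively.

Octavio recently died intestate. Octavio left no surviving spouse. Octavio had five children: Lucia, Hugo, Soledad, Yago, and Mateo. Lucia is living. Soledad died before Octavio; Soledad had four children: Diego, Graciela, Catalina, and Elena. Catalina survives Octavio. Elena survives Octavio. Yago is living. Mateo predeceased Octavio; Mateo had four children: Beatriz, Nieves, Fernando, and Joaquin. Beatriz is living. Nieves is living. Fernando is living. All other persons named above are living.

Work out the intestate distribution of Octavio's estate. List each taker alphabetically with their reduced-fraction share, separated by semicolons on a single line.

Beatriz 1/20; Catalina 1/20; Diego 1/20; Elena 1/20; Fernando 1/20; Graciela 1/20; Hugo 1/5; Joaquin 1/20; Lucia 1/5; Nieves 1/20; Yago 1/5

There is no surviving spouse, so the entire estate passes to Octavio's descendants per capita at each generation.
At generation 1 (Lucia, Hugo, Soledad, Yago, Mateo) there are 5 shares of (1)/5 = 1/5 each.
Living: Lucia, Hugo, and Yago — each takes 1/5.
Deceased: Soledad and Mateo. Their combined 2/5 is pooled and carried to generation 2.
At generation 2 (Diego, Graciela, Catalina, Elena, Beatriz, Nieves, Fernando, Joaquin) there are 8 shares of (2/5)/8 = 1/20 each.
Living: Diego, Graciela, Catalina, Elena, Beatriz, Nieves, Fernando, and Joaquin — each takes 1/20.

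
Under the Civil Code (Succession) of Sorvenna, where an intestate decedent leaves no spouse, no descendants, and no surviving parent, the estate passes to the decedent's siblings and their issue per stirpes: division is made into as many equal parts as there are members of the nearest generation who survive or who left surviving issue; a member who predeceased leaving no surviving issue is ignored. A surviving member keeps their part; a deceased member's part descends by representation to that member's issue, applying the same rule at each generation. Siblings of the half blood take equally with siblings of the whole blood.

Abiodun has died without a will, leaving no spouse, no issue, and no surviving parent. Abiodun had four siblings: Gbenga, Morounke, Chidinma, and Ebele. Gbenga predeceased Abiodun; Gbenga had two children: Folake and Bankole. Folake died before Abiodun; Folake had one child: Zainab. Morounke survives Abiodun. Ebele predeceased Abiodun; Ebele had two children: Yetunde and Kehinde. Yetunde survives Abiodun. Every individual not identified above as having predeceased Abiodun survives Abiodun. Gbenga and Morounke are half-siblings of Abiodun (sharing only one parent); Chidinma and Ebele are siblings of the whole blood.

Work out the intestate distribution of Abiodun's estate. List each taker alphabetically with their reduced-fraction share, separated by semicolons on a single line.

Bankole 1/8; Chidinma 1/4; Kehinde 1/8; Morounke 1/4; Yetunde 1/8; Zainab 1/8

No spouse, descendants, or parent survives, so the estate passes to Abiodun's siblings per stirpes.
Half-blood and whole-blood siblings take equally under the stated rule.
The estate is divided into 4 equal shares of 1/4 among Gbenga, Morounke, Chidinma, Ebele.
Gbenga predeceased; the 1/4 allotted to Gbenga's branch passes to Gbenga's issue by representation.
The 1/4 is divided into 2 equal shares of 1/8 among Folake, Bankole.
Folake predeceased; the 1/8 allotted to Folake's branch passes to Folake's issue by representation.
Zainab is the sole taker at this level and receives the full 1/8.
Bankole is living and takes 1/8.
Morounke is living and takes 1/4.
Chidinma is living and takes 1/4.
Ebele predeceased; the 1/4 allotted to Ebele's branch passes to Ebele's issue by representation.
The 1/4 is divided into 2 equal shares of 1/8 among Yetunde, Kehinde.
Yetunde is living and takes 1/8.
Kehinde is living and takes 1/8.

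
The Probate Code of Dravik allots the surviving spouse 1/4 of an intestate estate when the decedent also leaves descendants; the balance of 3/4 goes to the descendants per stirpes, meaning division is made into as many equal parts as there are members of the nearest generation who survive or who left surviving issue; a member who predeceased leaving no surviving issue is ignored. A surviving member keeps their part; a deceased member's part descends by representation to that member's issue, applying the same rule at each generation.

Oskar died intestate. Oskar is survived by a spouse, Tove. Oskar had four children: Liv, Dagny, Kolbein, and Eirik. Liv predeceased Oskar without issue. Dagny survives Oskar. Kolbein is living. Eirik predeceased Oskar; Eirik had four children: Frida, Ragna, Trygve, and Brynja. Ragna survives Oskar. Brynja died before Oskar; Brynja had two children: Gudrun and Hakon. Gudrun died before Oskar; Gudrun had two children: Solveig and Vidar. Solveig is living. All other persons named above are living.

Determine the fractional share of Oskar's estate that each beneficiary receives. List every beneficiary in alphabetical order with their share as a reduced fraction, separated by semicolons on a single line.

Tove, as surviving spouse, takes 1/4.
The remaining 3/4 passes to Oskar's descendants per stirpes.
Liv left no surviving issue, so that branch lapses and is disregarded.
The 3/4 is divided into 3 equal shares of 1/4 among Dagny, Kolbein, Eirik.
Dagny is living and takes 1/4.
Kolbein is living and takes 1/4.
Eirik predeceased; the 1/4 allotted to Eirik's branch passes to Eirik's issue by representation.
The 1/4 is divided into 4 equal shares of 1/16 among Frida, Ragna, Trygve, Brynja.
Frida is living and takes 1/16.
Ragna is living and takes 1/16.
Trygve is living and takes 1/16.
Brynja predeceased; the 1/16 allotted to Brynja's branch passes to Brynja's issue by representation.
The 1/16 is divided into 2 equal shares of 1/32 among Gudrun, Hakon.
Gudrun predeceased; the 1/32 allotted to Gudrun's branch passes to Gudrun's issue by representation.
The 1/32 is divided into 2 equal shares of 1/64 among Solveig, Vidar.
Solveig is living and takes 1/64.
Vidar is living and takes 1/64.
Hakon is living and takes 1/32.

Dagny 1/4; Frida 1/16; Hakon 1/32; Kolbein 1/4; Ragna 1/16; Solveig 1/64; Tove 1/4; Trygve 1/16; Vidar 1/64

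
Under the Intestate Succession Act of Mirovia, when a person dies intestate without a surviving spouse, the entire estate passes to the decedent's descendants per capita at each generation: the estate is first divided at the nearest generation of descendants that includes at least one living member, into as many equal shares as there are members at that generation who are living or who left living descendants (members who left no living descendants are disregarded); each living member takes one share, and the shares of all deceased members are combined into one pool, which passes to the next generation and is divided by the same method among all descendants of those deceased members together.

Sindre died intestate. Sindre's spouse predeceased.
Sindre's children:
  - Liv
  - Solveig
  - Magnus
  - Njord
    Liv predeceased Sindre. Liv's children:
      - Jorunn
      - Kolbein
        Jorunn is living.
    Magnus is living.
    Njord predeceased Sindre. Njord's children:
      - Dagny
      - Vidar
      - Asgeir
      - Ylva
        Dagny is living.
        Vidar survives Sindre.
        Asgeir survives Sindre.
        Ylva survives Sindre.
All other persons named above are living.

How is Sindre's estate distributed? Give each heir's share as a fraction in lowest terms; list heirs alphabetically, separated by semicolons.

Asgeir 1/12; Dagny 1/12; Jorunn 1/12; Kolbein 1/12; Magnus 1/4; Solveig 1/4; Vidar 1/12; Ylva 1/12

There is no surviving spouse, so the entire estate passes to Sindre's descendants per capita at each generation.
At generation 1 (Liv, Solveig, Magnus, Njord) there are 4 shares of (1)/4 = 1/4 each.
Living: Solveig and Magnus — each takes 1/4.
Deceased: Liv and Njord. Their combined 1/2 is pooled and carried to generation 2.
At generation 2 (Jorunn, Kolbein, Dagny, Vidar, Asgeir, Ylva) there are 6 shares of (1/2)/6 = 1/12 each.
Living: Jorunn, Kolbein, Dagny, Vidar, Asgeir, and Ylva — each takes 1/12.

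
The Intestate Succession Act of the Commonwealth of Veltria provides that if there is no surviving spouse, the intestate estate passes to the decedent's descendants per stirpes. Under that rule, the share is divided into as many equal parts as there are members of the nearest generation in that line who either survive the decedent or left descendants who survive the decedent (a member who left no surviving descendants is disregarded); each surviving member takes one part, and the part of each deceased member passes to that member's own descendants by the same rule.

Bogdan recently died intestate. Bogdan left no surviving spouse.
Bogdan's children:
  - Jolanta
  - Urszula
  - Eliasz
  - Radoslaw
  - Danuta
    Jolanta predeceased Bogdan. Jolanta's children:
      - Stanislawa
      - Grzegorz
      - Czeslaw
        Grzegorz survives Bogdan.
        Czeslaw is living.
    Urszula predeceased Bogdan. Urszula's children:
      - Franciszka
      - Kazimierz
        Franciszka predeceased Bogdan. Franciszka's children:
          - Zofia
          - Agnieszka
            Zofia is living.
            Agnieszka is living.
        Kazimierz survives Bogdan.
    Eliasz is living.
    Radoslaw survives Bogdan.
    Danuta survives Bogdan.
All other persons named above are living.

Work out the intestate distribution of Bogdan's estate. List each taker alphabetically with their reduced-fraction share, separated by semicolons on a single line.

Agnieszka 1/20; Czeslaw 1/15; Danuta 1/5; Eliasz 1/5; Grzegorz 1/15; Kazimierz 1/10; Radoslaw 1/5; Stanislawa 1/15; Zofia 1/20

There is no surviving spouse, so the entire estate passes to Bogdan's descendants per stirpes.
The estate is divided into 5 equal shares of 1/5 among Jolanta, Urszula, Eliasz, Radoslaw, Danuta.
Jolanta predeceased; the 1/5 allotted to Jolanta's branch passes to Jolanta's issue by representation.
The 1/5 is divided into 3 equal shares of 1/15 among Stanislawa, Grzegorz, Czeslaw.
Stanislawa is living and takes 1/15.
Grzegorz is living and takes 1/15.
Czeslaw is living and takes 1/15.
Urszula predeceased; the 1/5 allotted to Urszula's branch passes to Urszula's issue by representation.
The 1/5 is divided into 2 equal shares of 1/10 among Franciszka, Kazimierz.
Franciszka predeceased; the 1/10 allotted to Franciszka's branch passes to Franciszka's issue by representation.
The 1/10 is divided into 2 equal shares of 1/20 among Zofia, Agnieszka.
Zofia is living and takes 1/20.
Agnieszka is living and takes 1/20.
Kazimierz is living and takes 1/10.
Eliasz is living and takes 1/5.
Radoslaw is living and takes 1/5.
Danuta is living and takes 1/5.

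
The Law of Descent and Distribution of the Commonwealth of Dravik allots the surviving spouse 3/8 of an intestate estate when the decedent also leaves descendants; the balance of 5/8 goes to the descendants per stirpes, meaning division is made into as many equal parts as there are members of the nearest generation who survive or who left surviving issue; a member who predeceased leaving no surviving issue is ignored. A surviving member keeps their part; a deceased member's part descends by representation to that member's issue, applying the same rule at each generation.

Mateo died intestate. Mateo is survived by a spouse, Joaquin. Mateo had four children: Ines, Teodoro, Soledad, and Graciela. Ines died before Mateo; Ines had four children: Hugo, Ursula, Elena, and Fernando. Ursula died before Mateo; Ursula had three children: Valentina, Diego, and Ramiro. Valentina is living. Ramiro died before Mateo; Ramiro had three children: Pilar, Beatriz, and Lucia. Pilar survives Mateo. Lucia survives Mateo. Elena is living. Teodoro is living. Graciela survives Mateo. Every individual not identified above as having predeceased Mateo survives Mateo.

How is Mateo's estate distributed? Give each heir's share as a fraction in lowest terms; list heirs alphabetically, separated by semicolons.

Joaquin, as surviving spouse, takes 3/8.
The remaining 5/8 passes to Mateo's descendants per stirpes.
The 5/8 is divided into 4 equal shares of 5/32 among Ines, Teodoro, Soledad, Graciela.
Ines predeceased; the 5/32 allotted to Ines's branch passes to Ines's issue by representation.
The 5/32 is divided into 4 equal shares of 5/128 among Hugo, Ursula, Elena, Fernando.
Hugo is living and takes 5/128.
Ursula predeceased; the 5/128 allotted to Ursula's branch passes to Ursula's issue by representation.
The 5/128 is divided into 3 equal shares of 5/384 among Valentina, Diego, Ramiro.
Valentina is living and takes 5/384.
Diego is living and takes 5/384.
Ramiro predeceased; the 5/384 allotted to Ramiro's branch passes to Ramiro's issue by representation.
The 5/384 is divided into 3 equal shares of 5/1152 among Pilar, Beatriz, Lucia.
Pilar is living and takes 5/1152.
Beatriz is living and takes 5/1152.
Lucia is living and takes 5/1152.
Elena is living and takes 5/128.
Fernando is living and takes 5/128.
Teodoro is living and takes 5/32.
Soledad is living and takes 5/32.
Graciela is living and takes 5/32.

Beatriz 5/1152; Diego 5/384; Elena 5/128; Fernando 5/128; Graciela 5/32; Hugo 5/128; Joaquin 3/8; Lucia 5/1152; Pilar 5/1152; Soledad 5/32; Teodoro 5/32; Valentina 5/384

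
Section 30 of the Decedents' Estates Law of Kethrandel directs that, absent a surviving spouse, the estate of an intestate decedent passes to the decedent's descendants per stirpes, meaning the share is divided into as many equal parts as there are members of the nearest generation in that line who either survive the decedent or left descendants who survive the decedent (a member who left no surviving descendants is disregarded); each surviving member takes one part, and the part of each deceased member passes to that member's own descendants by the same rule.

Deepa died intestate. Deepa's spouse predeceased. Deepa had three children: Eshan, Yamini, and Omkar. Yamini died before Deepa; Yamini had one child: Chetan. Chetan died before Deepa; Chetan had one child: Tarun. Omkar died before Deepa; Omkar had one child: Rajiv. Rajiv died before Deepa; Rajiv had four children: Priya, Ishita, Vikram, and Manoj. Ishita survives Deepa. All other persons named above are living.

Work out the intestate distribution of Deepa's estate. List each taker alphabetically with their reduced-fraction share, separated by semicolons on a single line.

There is no surviving spouse, so the entire estate passes to Deepa's descendants per stirpes.
The estate is divided into 3 equal shares of 1/3 among Eshan, Yamini, Omkar.
Eshan is living and takes 1/3.
Yamini predeceased; the 1/3 allotted to Yamini's branch passes to Yamini's issue by representation.
Chetan's line is the sole branch at this level, so the full 1/3 passes to Chetan's issue by representation.
Tarun is the sole taker at this level and receives the full 1/3.
Omkar predeceased; the 1/3 allotted to Omkar's branch passes to Omkar's issue by representation.
Rajiv's line is the sole branch at this level, so the full 1/3 passes to Rajiv's issue by representation.
The 1/3 is divided into 4 equal shares of 1/12 among Priya, Ishita, Vikram, Manoj.
Priya is living and takes 1/12.
Ishita is living and takes 1/12.
Vikram is living and takes 1/12.
Manoj is living and takes 1/12.

Eshan 1/3; Ishita 1/12; Manoj 1/12; Priya 1/12; Tarun 1/3; Vikram 1/12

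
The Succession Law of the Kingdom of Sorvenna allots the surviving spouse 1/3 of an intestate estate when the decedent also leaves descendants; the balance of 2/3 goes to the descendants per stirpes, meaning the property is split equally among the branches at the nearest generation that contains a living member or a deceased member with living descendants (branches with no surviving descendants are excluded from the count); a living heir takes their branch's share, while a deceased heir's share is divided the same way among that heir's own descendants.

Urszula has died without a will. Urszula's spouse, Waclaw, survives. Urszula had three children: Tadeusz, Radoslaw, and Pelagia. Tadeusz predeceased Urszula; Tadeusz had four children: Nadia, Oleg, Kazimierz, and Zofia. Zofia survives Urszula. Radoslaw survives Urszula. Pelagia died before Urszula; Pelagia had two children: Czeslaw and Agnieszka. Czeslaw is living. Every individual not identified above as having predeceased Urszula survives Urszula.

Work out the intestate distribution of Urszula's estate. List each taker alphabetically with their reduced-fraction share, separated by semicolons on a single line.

Waclaw, as surviving spouse, takes 1/3.
The remaining 2/3 passes to Urszula's descendants per stirpes.
The 2/3 is divided into 3 equal shares of 2/9 among Tadeusz, Radoslaw, Pelagia.
Tadeusz predeceased; the 2/9 allotted to Tadeusz's branch passes to Tadeusz's issue by representation.
The 2/9 is divided into 4 equal shares of 1/18 among Nadia, Oleg, Kazimierz, Zofia.
Nadia is living and takes 1/18.
Oleg is living and takes 1/18.
Kazimierz is living and takes 1/18.
Zofia is living and takes 1/18.
Radoslaw is living and takes 2/9.
Pelagia predeceased; the 2/9 allotted to Pelagia's branch passes to Pelagia's issue by representation.
The 2/9 is divided into 2 equal shares of 1/9 among Czeslaw, Agnieszka.
Czeslaw is living and takes 1/9.
Agnieszka is living and takes 1/9.

Agnieszka 1/9; Czeslaw 1/9; Kazimierz 1/18; Nadia 1/18; Oleg 1/18; Radoslaw 2/9; Waclaw 1/3; Zofia 1/18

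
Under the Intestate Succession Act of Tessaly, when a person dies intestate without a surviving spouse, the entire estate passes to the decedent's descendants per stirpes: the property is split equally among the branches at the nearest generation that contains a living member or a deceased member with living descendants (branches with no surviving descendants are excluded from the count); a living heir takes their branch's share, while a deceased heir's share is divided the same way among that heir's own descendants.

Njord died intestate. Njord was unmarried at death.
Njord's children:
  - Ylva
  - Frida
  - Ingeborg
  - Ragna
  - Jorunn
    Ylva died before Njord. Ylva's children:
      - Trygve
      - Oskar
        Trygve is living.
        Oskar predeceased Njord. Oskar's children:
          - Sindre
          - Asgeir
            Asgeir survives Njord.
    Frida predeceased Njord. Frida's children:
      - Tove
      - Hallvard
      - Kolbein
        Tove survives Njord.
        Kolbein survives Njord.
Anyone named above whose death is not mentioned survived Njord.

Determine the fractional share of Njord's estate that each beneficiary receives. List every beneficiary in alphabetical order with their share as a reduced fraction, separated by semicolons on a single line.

Asgeir 1/20; Hallvard 1/15; Ingeborg 1/5; Jorunn 1/5; Kolbein 1/15; Ragna 1/5; Sindre 1/20; Tove 1/15; Trygve 1/10

There is no surviving spouse, so the entire estate passes to Njord's descendants per stirpes.
The estate is divided into 5 equal shares of 1/5 among Ylva, Frida, Ingeborg, Ragna, Jorunn.
Ylva predeceased; the 1/5 allotted to Ylva's branch passes to Ylva's issue by representation.
The 1/5 is divided into 2 equal shares of 1/10 among Trygve, Oskar.
Trygve is living and takes 1/10.
Oskar predeceased; the 1/10 allotted to Oskar's branch passes to Oskar's issue by representation.
The 1/10 is divided into 2 equal shares of 1/20 among Sindre, Asgeir.
Sindre is living and takes 1/20.
Asgeir is living and takes 1/20.
Frida predeceased; the 1/5 allotted to Frida's branch passes to Frida's issue by representation.
The 1/5 is divided into 3 equal shares of 1/15 among Tove, Hallvard, Kolbein.
Tove is living and takes 1/15.
Hallvard is living and takes 1/15.
Kolbein is living and takes 1/15.
Ingeborg is living and takes 1/5.
Ragna is living and takes 1/5.
Jorunn is living and takes 1/5.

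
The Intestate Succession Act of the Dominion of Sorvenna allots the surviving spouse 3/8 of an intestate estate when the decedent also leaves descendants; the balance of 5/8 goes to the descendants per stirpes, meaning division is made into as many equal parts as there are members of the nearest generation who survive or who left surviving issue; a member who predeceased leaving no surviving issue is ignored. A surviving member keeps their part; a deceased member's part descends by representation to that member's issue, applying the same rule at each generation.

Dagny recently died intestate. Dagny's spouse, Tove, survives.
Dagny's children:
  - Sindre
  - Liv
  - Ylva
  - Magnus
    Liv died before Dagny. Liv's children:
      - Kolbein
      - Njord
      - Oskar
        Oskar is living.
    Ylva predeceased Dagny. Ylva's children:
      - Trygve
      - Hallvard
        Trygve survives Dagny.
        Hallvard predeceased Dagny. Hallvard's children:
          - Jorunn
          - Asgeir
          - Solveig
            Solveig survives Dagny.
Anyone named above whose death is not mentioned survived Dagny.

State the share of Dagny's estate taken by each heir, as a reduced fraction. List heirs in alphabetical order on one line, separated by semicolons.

Asgeir 5/192; Jorunn 5/192; Kolbein 5/96; Magnus 5/32; Njord 5/96; Oskar 5/96; Sindre 5/32; Solveig 5/192; Tove 3/8; Trygve 5/64

Tove, as surviving spouse, takes 3/8.
The remaining 5/8 passes to Dagny's descendants per stirpes.
The 5/8 is divided into 4 equal shares of 5/32 among Sindre, Liv, Ylva, Magnus.
Sindre is living and takes 5/32.
Liv predeceased; the 5/32 allotted to Liv's branch passes to Liv's issue by representation.
The 5/32 is divided into 3 equal shares of 5/96 among Kolbein, Njord, Oskar.
Kolbein is living and takes 5/96.
Njord is living and takes 5/96.
Oskar is living and takes 5/96.
Ylva predeceased; the 5/32 allotted to Ylva's branch passes to Ylva's issue by representation.
The 5/32 is divided into 2 equal shares of 5/64 among Trygve, Hallvard.
Trygve is living and takes 5/64.
Hallvard predeceased; the 5/64 allotted to Hallvard's branch passes to Hallvard's issue by representation.
The 5/64 is divided into 3 equal shares of 5/192 among Jorunn, Asgeir, Solveig.
Jorunn is living and takes 5/192.
Asgeir is living and takes 5/192.
Solveig is living and takes 5/192.
Magnus is living and takes 5/32.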